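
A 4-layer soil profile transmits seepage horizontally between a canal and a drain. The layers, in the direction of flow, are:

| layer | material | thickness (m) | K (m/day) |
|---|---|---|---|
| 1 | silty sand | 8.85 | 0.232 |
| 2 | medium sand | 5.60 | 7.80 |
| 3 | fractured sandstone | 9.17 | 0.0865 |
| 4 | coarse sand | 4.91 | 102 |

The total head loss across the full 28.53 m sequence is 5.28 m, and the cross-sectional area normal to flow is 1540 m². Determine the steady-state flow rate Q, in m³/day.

Flow is perpendicular to layering, so the layers act in series and the equivalent K is the thickness-weighted harmonic mean.
Total thickness L = 8.85 + 5.60 + 9.17 + 4.91 = 28.53 m.
Σ(b_i/K_i) = 8.85/0.232 + 5.60/7.80 + 9.17/0.0865 + 4.91/102 = 144.9 d.
K_eq = L / Σ(b_i/K_i) = 28.53 / 144.9 = 0.1969 m/day.
Q = K_eq · A · (Δh/L) = 0.1969 × 1540 × (5.28/28.53) = 56.11 m³/day.

56.1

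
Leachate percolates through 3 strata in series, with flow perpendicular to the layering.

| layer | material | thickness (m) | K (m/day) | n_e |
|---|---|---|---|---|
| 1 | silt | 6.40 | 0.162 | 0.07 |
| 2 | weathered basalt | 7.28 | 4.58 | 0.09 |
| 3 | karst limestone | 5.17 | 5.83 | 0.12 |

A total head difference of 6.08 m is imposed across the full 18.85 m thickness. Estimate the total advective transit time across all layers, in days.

With flow normal to the layers, continuity requires the same specific discharge q through every layer.
Σ(b_i/K_i) = 6.40/0.162 + 7.28/4.58 + 5.17/5.83 = 41.98 d.
q = Δh / Σ(b_i/K_i) = 6.08 / 41.98 = 0.1448 m/day.
In each layer the seepage velocity is v_i = q/n_i, so the layer transit time is t_i = b_i·n_i / q:
  layer 1 (silt): t_1 = 6.40 × 0.07 / 0.1448 = 3.093 d
  layer 2 (weathered basalt): t_2 = 7.28 × 0.09 / 0.1448 = 4.524 d
  layer 3 (karst limestone): t_3 = 5.17 × 0.12 / 0.1448 = 4.284 d
Total t = Σ t_i = 11.90 days.

11.9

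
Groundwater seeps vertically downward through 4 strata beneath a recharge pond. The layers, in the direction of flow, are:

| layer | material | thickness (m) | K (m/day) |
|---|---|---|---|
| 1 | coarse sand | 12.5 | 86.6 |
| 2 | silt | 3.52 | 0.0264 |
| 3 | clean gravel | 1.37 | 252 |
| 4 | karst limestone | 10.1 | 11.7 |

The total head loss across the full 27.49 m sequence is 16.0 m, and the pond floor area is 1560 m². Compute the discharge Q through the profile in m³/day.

186

Flow is perpendicular to layering, so the layers act in series and the equivalent K is the thickness-weighted harmonic mean.
Total thickness L = 12.5 + 3.52 + 1.37 + 10.1 = 27.49 m.
Σ(b_i/K_i) = 12.5/86.6 + 3.52/0.0264 + 1.37/252 + 10.1/11.7 = 134.3 d.
K_eq = L / Σ(b_i/K_i) = 27.49 / 134.3 = 0.2046 m/day.
Q = K_eq · A · (Δh/L) = 0.2046 × 1560 × (16.0/27.49) = 185.8 m³/day.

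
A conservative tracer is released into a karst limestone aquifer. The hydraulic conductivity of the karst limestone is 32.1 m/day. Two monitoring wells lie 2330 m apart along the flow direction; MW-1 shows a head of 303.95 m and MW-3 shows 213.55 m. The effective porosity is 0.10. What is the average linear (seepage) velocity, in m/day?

Hydraulic gradient i = (303.95 − 213.55) / 2330 = 90.4 / 2330 = 0.03880.
Darcy flux q = K · i = 32.10 × 0.03880 = 1.245 m/day.
Seepage velocity v = q / n_e = 1.245 / 0.10 = 12.45 m/day.

12.5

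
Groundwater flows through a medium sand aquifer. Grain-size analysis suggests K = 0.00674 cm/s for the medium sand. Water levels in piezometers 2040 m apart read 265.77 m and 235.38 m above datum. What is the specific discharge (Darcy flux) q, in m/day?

Convert K: 0.00674 cm/s × 864 = 5.823 m/day.
Hydraulic gradient i = (265.77 − 235.38) / 2040 = 30.39 / 2040 = 0.01490.
Specific discharge q = K · i = 5.823 × 0.01490 = 0.08675 m/day.

0.0868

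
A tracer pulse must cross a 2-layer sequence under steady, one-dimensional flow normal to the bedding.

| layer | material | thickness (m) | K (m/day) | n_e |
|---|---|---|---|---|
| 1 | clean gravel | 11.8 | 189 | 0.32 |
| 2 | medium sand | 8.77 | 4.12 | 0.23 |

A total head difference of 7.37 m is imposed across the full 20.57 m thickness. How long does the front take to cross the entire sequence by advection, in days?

1.72

With flow normal to the layers, continuity requires the same specific discharge q through every layer.
Σ(b_i/K_i) = 11.8/189 + 8.77/4.12 = 2.191 d.
q = Δh / Σ(b_i/K_i) = 7.37 / 2.191 = 3.364 m/day.
In each layer the seepage velocity is v_i = q/n_i, so the layer transit time is t_i = b_i·n_i / q:
  layer 1 (clean gravel): t_1 = 11.8 × 0.32 / 3.364 = 1.123 d
  layer 2 (medium sand): t_2 = 8.77 × 0.23 / 3.364 = 0.5997 d
Total t = Σ t_i = 1.722 days.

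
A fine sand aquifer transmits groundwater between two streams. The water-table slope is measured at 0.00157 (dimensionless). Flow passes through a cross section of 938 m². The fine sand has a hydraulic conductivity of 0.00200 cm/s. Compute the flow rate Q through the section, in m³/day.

2.54

Convert K: 0.00200 cm/s × 864 = 1.728 m/day.
Hydraulic gradient i = 0.00157.
Darcy's law: Q = K · A · i = 1.728 × 938.0 × 0.001570 = 2.545 m³/day.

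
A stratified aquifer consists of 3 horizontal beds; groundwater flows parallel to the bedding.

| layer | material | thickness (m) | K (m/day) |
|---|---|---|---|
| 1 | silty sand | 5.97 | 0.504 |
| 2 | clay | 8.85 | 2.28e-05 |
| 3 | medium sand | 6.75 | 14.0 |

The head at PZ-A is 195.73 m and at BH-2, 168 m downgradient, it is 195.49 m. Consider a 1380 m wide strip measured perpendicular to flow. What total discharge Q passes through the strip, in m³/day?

Flow is parallel to layering, so each bed carries its own Darcy discharge and the transmissivities add.
Σ(K_i·b_i) = 0.504×5.97 + 2.28e-05×8.85 + 14.0×6.75 = 97.51 m²/day.
Hydraulic gradient i = (195.73 − 195.49) / 168 = 0.24 / 168 = 0.001429.
Q = Σ(K_i·b_i) · W · i = 97.51 × 1380 × 0.001429 = 192.2 m³/day.

192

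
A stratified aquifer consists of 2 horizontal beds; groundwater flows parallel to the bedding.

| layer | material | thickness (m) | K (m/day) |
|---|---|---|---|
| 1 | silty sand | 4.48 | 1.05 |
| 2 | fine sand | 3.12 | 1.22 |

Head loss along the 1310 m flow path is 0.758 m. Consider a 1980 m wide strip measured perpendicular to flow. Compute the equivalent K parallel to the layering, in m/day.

1.12

Flow is parallel to layering, so each bed carries its own Darcy discharge and the transmissivities add.
Σ(K_i·b_i) = 1.05×4.48 + 1.22×3.12 = 8.510 m²/day.
Total thickness b = 7.600 m, so K_eq = Σ(K_i·b_i)/b = 1.120 m/day.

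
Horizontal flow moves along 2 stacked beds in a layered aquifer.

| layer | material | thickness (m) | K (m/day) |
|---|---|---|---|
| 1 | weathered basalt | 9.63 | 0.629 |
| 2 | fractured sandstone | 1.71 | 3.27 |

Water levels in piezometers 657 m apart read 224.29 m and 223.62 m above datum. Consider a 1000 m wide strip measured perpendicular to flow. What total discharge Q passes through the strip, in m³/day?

Flow is parallel to layering, so each bed carries its own Darcy discharge and the transmissivities add.
Σ(K_i·b_i) = 0.629×9.63 + 3.27×1.71 = 11.65 m²/day.
Hydraulic gradient i = (224.29 − 223.62) / 657 = 0.67 / 657 = 0.001020.
Q = Σ(K_i·b_i) · W · i = 11.65 × 1000 × 0.001020 = 11.88 m³/day.

11.9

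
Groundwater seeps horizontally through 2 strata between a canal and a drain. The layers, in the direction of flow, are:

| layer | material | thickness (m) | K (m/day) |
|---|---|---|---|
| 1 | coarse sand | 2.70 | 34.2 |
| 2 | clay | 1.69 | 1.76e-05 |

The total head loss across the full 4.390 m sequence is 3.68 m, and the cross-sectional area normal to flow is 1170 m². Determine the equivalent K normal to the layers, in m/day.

4.57e-05

Flow is perpendicular to layering, so the layers act in series and the equivalent K is the thickness-weighted harmonic mean.
Total thickness L = 2.70 + 1.69 = 4.390 m.
Σ(b_i/K_i) = 2.70/34.2 + 1.69/1.76e-05 = 96023 d.
K_eq = L / Σ(b_i/K_i) = 4.390 / 96023 = 4.572e-05 m/day.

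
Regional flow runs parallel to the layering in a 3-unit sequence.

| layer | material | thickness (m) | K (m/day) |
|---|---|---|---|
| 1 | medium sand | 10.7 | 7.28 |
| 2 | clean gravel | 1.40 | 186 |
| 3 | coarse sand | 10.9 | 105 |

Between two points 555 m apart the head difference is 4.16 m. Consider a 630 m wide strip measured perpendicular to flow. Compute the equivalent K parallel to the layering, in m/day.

64.5

Flow is parallel to layering, so each bed carries its own Darcy discharge and the transmissivities add.
Σ(K_i·b_i) = 7.28×10.7 + 186×1.40 + 105×10.9 = 1483 m²/day.
Total thickness b = 23.00 m, so K_eq = Σ(K_i·b_i)/b = 64.47 m/day.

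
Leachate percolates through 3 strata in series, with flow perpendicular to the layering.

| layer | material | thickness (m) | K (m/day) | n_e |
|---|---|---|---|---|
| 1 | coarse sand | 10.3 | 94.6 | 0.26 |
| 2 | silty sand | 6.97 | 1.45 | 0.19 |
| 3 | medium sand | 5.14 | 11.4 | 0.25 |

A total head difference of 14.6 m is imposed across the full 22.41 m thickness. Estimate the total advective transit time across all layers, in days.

With flow normal to the layers, continuity requires the same specific discharge q through every layer.
Σ(b_i/K_i) = 10.3/94.6 + 6.97/1.45 + 5.14/11.4 = 5.367 d.
q = Δh / Σ(b_i/K_i) = 14.6 / 5.367 = 2.721 m/day.
In each layer the seepage velocity is v_i = q/n_i, so the layer transit time is t_i = b_i·n_i / q:
  layer 1 (coarse sand): t_1 = 10.3 × 0.26 / 2.721 = 0.9844 d
  layer 2 (silty sand): t_2 = 6.97 × 0.19 / 2.721 = 0.4868 d
  layer 3 (medium sand): t_3 = 5.14 × 0.25 / 2.721 = 0.4723 d
Total t = Σ t_i = 1.944 days.

1.94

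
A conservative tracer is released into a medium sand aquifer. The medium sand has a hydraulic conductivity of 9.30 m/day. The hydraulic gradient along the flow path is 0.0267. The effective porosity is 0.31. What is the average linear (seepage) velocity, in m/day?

0.801

Hydraulic gradient i = 0.0267.
Darcy flux q = K · i = 9.300 × 0.02670 = 0.2483 m/day.
Seepage velocity v = q / n_e = 0.2483 / 0.31 = 0.8010 m/day.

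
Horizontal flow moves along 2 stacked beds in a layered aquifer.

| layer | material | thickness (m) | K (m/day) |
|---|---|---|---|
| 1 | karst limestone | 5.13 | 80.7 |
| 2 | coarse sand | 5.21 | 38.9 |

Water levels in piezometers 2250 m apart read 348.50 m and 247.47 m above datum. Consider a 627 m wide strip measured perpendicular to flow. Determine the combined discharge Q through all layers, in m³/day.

17400

Flow is parallel to layering, so each bed carries its own Darcy discharge and the transmissivities add.
Σ(K_i·b_i) = 80.7×5.13 + 38.9×5.21 = 616.7 m²/day.
Hydraulic gradient i = (348.50 − 247.47) / 2250 = 101.03 / 2250 = 0.04490.
Q = Σ(K_i·b_i) · W · i = 616.7 × 627 × 0.04490 = 17361 m³/day.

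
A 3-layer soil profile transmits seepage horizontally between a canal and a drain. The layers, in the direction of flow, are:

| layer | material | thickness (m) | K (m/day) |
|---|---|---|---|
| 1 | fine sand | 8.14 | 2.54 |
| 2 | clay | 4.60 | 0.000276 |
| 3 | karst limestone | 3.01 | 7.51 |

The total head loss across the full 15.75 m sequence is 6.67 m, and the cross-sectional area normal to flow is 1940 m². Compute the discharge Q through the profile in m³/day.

Flow is perpendicular to layering, so the layers act in series and the equivalent K is the thickness-weighted harmonic mean.
Total thickness L = 8.14 + 4.60 + 3.01 = 15.75 m.
Σ(b_i/K_i) = 8.14/2.54 + 4.60/0.000276 + 3.01/7.51 = 16670 d.
K_eq = L / Σ(b_i/K_i) = 15.75 / 16670 = 0.0009448 m/day.
Q = K_eq · A · (Δh/L) = 0.0009448 × 1940 × (6.67/15.75) = 0.7762 m³/day.

0.776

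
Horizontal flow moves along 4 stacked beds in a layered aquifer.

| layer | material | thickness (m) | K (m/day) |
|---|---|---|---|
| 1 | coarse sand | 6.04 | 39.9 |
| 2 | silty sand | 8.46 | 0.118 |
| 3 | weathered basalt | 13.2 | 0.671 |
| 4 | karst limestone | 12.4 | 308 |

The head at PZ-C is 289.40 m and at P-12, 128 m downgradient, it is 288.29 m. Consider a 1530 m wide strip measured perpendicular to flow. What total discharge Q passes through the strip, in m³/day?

54000

Flow is parallel to layering, so each bed carries its own Darcy discharge and the transmissivities add.
Σ(K_i·b_i) = 39.9×6.04 + 0.118×8.46 + 0.671×13.2 + 308×12.4 = 4070 m²/day.
Hydraulic gradient i = (289.40 − 288.29) / 128 = 1.11 / 128 = 0.008672.
Q = Σ(K_i·b_i) · W · i = 4070 × 1530 × 0.008672 = 54001 m³/day.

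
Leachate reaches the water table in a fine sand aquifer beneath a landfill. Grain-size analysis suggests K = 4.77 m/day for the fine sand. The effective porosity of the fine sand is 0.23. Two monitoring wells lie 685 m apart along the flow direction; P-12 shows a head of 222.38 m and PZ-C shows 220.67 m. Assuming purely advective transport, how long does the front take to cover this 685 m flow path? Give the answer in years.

36.2

Hydraulic gradient i = (222.38 − 220.67) / 685 = 1.71 / 685 = 0.002496.
Darcy flux q = K · i = 4.770 × 0.002496 = 0.01191 m/day.
Seepage velocity v = q / n_e = 0.01191 / 0.23 = 0.05177 m/day.
Travel time t = L / v = 685 / 0.05177 = 13231 days = 36.22 years.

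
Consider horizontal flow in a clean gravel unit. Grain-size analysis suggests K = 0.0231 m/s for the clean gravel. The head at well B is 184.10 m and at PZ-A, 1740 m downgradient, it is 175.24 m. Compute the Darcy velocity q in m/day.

10.2

Convert K: 0.0231 m/s × 86400 = 1996 m/day.
Hydraulic gradient i = (184.10 − 175.24) / 1740 = 8.86 / 1740 = 0.005092.
Specific discharge q = K · i = 1996 × 0.005092 = 10.16 m/day.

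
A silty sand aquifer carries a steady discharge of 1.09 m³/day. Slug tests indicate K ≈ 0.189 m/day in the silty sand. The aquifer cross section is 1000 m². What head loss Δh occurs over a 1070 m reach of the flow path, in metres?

From Q = K·A·i, i = Q / (K·A) = 1.09 / (0.1890 × 1000) = 0.005767.
Head loss Δh = i · L = 0.005767 × 1070 = 6.171 m.

6.17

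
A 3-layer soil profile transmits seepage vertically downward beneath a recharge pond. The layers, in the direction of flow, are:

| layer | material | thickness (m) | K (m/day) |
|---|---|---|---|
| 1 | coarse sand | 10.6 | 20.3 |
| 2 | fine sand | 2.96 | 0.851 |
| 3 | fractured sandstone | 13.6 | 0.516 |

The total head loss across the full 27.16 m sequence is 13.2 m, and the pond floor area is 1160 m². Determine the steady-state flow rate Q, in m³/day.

504

Flow is perpendicular to layering, so the layers act in series and the equivalent K is the thickness-weighted harmonic mean.
Total thickness L = 10.6 + 2.96 + 13.6 = 27.16 m.
Σ(b_i/K_i) = 10.6/20.3 + 2.96/0.851 + 13.6/0.516 = 30.36 d.
K_eq = L / Σ(b_i/K_i) = 27.16 / 30.36 = 0.8947 m/day.
Q = K_eq · A · (Δh/L) = 0.8947 × 1160 × (13.2/27.16) = 504.4 m³/day.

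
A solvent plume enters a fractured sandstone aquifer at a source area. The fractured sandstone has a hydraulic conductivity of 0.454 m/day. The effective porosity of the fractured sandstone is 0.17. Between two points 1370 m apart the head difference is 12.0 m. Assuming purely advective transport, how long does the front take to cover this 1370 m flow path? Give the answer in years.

Hydraulic gradient i = Δh / L = 12.0 / 1370 = 0.008759.
Darcy flux q = K · i = 0.4540 × 0.008759 = 0.003977 m/day.
Seepage velocity v = q / n_e = 0.003977 / 0.17 = 0.02339 m/day.
Travel time t = L / v = 1370 / 0.02339 = 58567 days = 160.3 years.

160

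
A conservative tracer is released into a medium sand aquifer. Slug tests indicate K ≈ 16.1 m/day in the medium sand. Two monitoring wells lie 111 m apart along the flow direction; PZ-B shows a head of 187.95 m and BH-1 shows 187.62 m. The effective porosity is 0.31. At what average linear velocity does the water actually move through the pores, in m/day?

0.154

Hydraulic gradient i = (187.95 − 187.62) / 111 = 0.33 / 111 = 0.002973.
Darcy flux q = K · i = 16.10 × 0.002973 = 0.04786 m/day.
Seepage velocity v = q / n_e = 0.04786 / 0.31 = 0.1544 m/day.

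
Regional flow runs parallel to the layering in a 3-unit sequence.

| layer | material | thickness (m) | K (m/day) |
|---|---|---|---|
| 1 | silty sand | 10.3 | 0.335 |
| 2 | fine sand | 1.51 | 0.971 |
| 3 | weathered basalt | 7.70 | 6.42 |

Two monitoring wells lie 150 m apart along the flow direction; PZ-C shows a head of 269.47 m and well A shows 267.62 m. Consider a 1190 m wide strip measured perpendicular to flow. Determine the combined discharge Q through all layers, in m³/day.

Flow is parallel to layering, so each bed carries its own Darcy discharge and the transmissivities add.
Σ(K_i·b_i) = 0.335×10.3 + 0.971×1.51 + 6.42×7.70 = 54.35 m²/day.
Hydraulic gradient i = (269.47 − 267.62) / 150 = 1.85 / 150 = 0.01233.
Q = Σ(K_i·b_i) · W · i = 54.35 × 1190 × 0.01233 = 797.7 m³/day.

798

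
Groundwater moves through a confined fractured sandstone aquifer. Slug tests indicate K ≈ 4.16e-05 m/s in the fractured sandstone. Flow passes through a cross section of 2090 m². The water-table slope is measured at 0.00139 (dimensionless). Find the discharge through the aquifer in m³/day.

Convert K: 4.16e-05 m/s × 86400 = 3.594 m/day.
Hydraulic gradient i = 0.00139.
Darcy's law: Q = K · A · i = 3.594 × 2090 × 0.001390 = 10.44 m³/day.

10.4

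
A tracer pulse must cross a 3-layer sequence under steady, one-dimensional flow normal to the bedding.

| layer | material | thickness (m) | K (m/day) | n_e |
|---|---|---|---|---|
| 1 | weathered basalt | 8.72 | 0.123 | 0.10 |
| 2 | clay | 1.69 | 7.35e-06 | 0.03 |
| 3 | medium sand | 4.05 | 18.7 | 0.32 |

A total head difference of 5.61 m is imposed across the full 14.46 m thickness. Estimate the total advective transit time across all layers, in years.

With flow normal to the layers, continuity requires the same specific discharge q through every layer.
Σ(b_i/K_i) = 8.72/0.123 + 1.69/7.35e-06 + 4.05/18.7 = 2.300e+05 d.
q = Δh / Σ(b_i/K_i) = 5.61 / 2.300e+05 = 2.439e-05 m/day.
In each layer the seepage velocity is v_i = q/n_i, so the layer transit time is t_i = b_i·n_i / q:
  layer 1 (weathered basalt): t_1 = 8.72 × 0.10 / 2.439e-05 = 35751 d
  layer 2 (clay): t_2 = 1.69 × 0.03 / 2.439e-05 = 2079 d
  layer 3 (medium sand): t_3 = 4.05 × 0.32 / 2.439e-05 = 53134 d
Total t = Σ t_i = 90964 days = 249.0 years.

249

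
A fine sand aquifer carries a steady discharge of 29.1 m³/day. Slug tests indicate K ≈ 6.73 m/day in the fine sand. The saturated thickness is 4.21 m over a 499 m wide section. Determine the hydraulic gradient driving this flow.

Cross-sectional area A = 499 × 4.21 = 2101 m².
From Q = K·A·i, i = Q / (K·A) = 29.1 / (6.730 × 2101) = 0.002058.

0.00206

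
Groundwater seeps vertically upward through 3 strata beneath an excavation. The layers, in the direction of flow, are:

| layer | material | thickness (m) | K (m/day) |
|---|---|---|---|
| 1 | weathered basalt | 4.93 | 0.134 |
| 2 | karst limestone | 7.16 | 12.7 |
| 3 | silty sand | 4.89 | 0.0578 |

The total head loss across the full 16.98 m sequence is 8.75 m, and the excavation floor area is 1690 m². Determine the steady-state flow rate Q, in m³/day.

Flow is perpendicular to layering, so the layers act in series and the equivalent K is the thickness-weighted harmonic mean.
Total thickness L = 4.93 + 7.16 + 4.89 = 16.98 m.
Σ(b_i/K_i) = 4.93/0.134 + 7.16/12.7 + 4.89/0.0578 = 122.0 d.
K_eq = L / Σ(b_i/K_i) = 16.98 / 122.0 = 0.1392 m/day.
Q = K_eq · A · (Δh/L) = 0.1392 × 1690 × (8.75/16.98) = 121.3 m³/day.

121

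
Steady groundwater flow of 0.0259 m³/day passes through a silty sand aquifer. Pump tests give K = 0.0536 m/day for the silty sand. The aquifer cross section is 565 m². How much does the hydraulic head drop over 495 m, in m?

From Q = K·A·i, i = Q / (K·A) = 0.0259 / (0.05360 × 565.0) = 0.0008552.
Head loss Δh = i · L = 0.0008552 × 495 = 0.4233 m.

0.423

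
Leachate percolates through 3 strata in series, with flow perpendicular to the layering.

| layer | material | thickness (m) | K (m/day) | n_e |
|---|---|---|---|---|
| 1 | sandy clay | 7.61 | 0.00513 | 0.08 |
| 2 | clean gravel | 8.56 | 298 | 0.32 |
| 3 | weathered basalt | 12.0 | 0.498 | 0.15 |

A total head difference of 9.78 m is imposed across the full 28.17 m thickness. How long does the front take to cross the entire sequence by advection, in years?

2.17

With flow normal to the layers, continuity requires the same specific discharge q through every layer.
Σ(b_i/K_i) = 7.61/0.00513 + 8.56/298 + 12.0/0.498 = 1508 d.
q = Δh / Σ(b_i/K_i) = 9.78 / 1508 = 0.006487 m/day.
In each layer the seepage velocity is v_i = q/n_i, so the layer transit time is t_i = b_i·n_i / q:
  layer 1 (sandy clay): t_1 = 7.61 × 0.08 / 0.006487 = 93.84 d
  layer 2 (clean gravel): t_2 = 8.56 × 0.32 / 0.006487 = 422.2 d
  layer 3 (weathered basalt): t_3 = 12.0 × 0.15 / 0.006487 = 277.5 d
Total t = Σ t_i = 793.5 days = 2.173 years.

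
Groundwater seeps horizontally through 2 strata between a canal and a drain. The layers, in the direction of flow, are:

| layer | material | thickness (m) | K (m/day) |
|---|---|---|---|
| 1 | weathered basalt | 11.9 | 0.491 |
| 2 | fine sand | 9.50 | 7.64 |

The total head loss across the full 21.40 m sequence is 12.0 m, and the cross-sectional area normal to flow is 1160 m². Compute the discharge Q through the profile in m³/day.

546

Flow is perpendicular to layering, so the layers act in series and the equivalent K is the thickness-weighted harmonic mean.
Total thickness L = 11.9 + 9.50 = 21.40 m.
Σ(b_i/K_i) = 11.9/0.491 + 9.50/7.64 = 25.48 d.
K_eq = L / Σ(b_i/K_i) = 21.40 / 25.48 = 0.8399 m/day.
Q = K_eq · A · (Δh/L) = 0.8399 × 1160 × (12.0/21.40) = 546.3 m³/day.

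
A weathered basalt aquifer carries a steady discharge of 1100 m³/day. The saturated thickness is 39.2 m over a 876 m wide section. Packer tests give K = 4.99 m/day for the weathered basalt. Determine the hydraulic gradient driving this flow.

Cross-sectional area A = 876 × 39.2 = 34339 m².
From Q = K·A·i, i = Q / (K·A) = 1100 / (4.990 × 34339) = 0.006420.

0.00642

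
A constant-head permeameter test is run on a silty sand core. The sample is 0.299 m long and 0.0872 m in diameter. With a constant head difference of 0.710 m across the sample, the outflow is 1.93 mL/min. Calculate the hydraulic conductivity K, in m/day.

Cross-sectional area A = π·(d/2)² = π × (0.0872/2)² = 0.005972 m².
Convert discharge: 1.93 mL/min = 3.217e-08 m³/s.
Darcy's law rearranged: K = Q·L / (A·Δh) = 3.217e-08 × 0.299 / (0.005972 × 0.710) = 2.268e-06 m/s = 0.1960 m/day.

0.196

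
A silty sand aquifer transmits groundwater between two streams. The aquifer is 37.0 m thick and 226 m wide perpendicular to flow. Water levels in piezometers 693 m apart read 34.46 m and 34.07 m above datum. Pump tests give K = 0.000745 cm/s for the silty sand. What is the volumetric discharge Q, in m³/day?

Convert K: 0.000745 cm/s × 864 = 0.6437 m/day.
Cross-sectional area A = 226 × 37.0 = 8362 m².
Hydraulic gradient i = (34.46 − 34.07) / 693 = 0.39 / 693 = 0.0005628.
Darcy's law: Q = K · A · i = 0.6437 × 8362 × 0.0005628 = 3.029 m³/day.

3.03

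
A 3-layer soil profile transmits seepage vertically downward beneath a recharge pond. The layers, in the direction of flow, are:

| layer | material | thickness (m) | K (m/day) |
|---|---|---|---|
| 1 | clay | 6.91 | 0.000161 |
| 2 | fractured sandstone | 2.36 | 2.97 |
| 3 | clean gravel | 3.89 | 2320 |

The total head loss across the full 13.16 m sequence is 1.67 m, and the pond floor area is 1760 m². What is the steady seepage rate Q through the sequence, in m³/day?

0.0685

Flow is perpendicular to layering, so the layers act in series and the equivalent K is the thickness-weighted harmonic mean.
Total thickness L = 6.91 + 2.36 + 3.89 = 13.16 m.
Σ(b_i/K_i) = 6.91/0.000161 + 2.36/2.97 + 3.89/2320 = 42920 d.
K_eq = L / Σ(b_i/K_i) = 13.16 / 42920 = 0.0003066 m/day.
Q = K_eq · A · (Δh/L) = 0.0003066 × 1760 × (1.67/13.16) = 0.06848 m³/day.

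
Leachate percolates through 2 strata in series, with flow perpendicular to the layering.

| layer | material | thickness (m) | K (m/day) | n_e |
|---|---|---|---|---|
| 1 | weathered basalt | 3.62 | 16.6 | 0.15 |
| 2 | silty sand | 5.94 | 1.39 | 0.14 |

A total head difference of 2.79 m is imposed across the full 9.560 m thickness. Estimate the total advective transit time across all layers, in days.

2.21

With flow normal to the layers, continuity requires the same specific discharge q through every layer.
Σ(b_i/K_i) = 3.62/16.6 + 5.94/1.39 = 4.491 d.
q = Δh / Σ(b_i/K_i) = 2.79 / 4.491 = 0.6212 m/day.
In each layer the seepage velocity is v_i = q/n_i, so the layer transit time is t_i = b_i·n_i / q:
  layer 1 (weathered basalt): t_1 = 3.62 × 0.15 / 0.6212 = 0.8741 d
  layer 2 (silty sand): t_2 = 5.94 × 0.14 / 0.6212 = 1.339 d
Total t = Σ t_i = 2.213 days.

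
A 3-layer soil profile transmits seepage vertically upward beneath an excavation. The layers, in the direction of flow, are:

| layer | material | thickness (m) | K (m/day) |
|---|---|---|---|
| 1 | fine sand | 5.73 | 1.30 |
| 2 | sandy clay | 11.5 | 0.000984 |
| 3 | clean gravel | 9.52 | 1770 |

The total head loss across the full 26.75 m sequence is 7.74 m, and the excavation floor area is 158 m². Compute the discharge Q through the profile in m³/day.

0.105

Flow is perpendicular to layering, so the layers act in series and the equivalent K is the thickness-weighted harmonic mean.
Total thickness L = 5.73 + 11.5 + 9.52 = 26.75 m.
Σ(b_i/K_i) = 5.73/1.30 + 11.5/0.000984 + 9.52/1770 = 11691 d.
K_eq = L / Σ(b_i/K_i) = 26.75 / 11691 = 0.002288 m/day.
Q = K_eq · A · (Δh/L) = 0.002288 × 158 × (7.74/26.75) = 0.1046 m³/day.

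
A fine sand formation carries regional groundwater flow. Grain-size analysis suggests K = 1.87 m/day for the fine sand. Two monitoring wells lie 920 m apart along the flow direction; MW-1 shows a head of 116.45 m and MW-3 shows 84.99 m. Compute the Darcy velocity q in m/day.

Hydraulic gradient i = (116.45 − 84.99) / 920 = 31.46 / 920 = 0.03420.
Specific discharge q = K · i = 1.870 × 0.03420 = 0.06395 m/day.

0.0639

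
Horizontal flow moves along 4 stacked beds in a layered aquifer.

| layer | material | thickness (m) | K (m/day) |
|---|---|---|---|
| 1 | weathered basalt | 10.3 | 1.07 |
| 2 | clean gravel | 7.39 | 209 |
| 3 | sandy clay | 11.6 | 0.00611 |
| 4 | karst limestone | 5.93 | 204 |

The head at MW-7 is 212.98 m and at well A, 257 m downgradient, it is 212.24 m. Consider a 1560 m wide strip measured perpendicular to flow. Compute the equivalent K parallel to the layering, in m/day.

Flow is parallel to layering, so each bed carries its own Darcy discharge and the transmissivities add.
Σ(K_i·b_i) = 1.07×10.3 + 209×7.39 + 0.00611×11.6 + 204×5.93 = 2765 m²/day.
Total thickness b = 35.22 m, so K_eq = Σ(K_i·b_i)/b = 78.52 m/day.

78.5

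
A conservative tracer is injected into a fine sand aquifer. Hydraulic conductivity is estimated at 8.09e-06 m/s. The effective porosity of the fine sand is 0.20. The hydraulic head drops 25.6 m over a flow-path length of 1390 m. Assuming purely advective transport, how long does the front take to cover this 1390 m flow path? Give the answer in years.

Convert K: 8.09e-06 m/s × 86400 = 0.6990 m/day.
Hydraulic gradient i = Δh / L = 25.6 / 1390 = 0.01842.
Darcy flux q = K · i = 0.6990 × 0.01842 = 0.01287 m/day.
Seepage velocity v = q / n_e = 0.01287 / 0.20 = 0.06437 m/day.
Travel time t = L / v = 1390 / 0.06437 = 21595 days = 59.12 years.

59.1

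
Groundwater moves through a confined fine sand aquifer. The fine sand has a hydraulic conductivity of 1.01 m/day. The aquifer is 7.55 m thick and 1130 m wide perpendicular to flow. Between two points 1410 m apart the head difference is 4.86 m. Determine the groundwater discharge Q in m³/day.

29.7

Cross-sectional area A = 1130 × 7.55 = 8532 m².
Hydraulic gradient i = Δh / L = 4.86 / 1410 = 0.003447.
Darcy's law: Q = K · A · i = 1.010 × 8532 × 0.003447 = 29.70 m³/day.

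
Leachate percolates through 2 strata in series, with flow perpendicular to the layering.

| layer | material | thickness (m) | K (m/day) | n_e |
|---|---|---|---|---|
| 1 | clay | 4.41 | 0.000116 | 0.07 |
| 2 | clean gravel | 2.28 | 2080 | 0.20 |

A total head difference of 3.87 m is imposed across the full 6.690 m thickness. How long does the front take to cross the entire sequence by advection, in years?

20.6

With flow normal to the layers, continuity requires the same specific discharge q through every layer.
Σ(b_i/K_i) = 4.41/0.000116 + 2.28/2080 = 38017 d.
q = Δh / Σ(b_i/K_i) = 3.87 / 38017 = 0.0001018 m/day.
In each layer the seepage velocity is v_i = q/n_i, so the layer transit time is t_i = b_i·n_i / q:
  layer 1 (clay): t_1 = 4.41 × 0.07 / 0.0001018 = 3033 d
  layer 2 (clean gravel): t_2 = 2.28 × 0.20 / 0.0001018 = 4480 d
Total t = Σ t_i = 7512 days = 20.57 years.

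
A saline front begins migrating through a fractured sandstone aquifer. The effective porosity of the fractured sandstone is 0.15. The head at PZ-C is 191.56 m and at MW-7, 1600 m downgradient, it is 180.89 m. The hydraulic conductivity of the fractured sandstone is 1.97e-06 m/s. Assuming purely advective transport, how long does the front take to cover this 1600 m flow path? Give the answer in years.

579

Convert K: 1.97e-06 m/s × 86400 = 0.1702 m/day.
Hydraulic gradient i = (191.56 − 180.89) / 1600 = 10.67 / 1600 = 0.006669.
Darcy flux q = K · i = 0.1702 × 0.006669 = 0.001135 m/day.
Seepage velocity v = q / n_e = 0.001135 / 0.15 = 0.007567 m/day.
Travel time t = L / v = 1600 / 0.007567 = 2.114e+05 days = 578.9 years.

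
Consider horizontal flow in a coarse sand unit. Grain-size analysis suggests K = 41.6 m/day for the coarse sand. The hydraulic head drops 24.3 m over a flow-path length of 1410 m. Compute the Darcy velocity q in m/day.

0.717

Hydraulic gradient i = Δh / L = 24.3 / 1410 = 0.01723.
Specific discharge q = K · i = 41.60 × 0.01723 = 0.7169 m/day.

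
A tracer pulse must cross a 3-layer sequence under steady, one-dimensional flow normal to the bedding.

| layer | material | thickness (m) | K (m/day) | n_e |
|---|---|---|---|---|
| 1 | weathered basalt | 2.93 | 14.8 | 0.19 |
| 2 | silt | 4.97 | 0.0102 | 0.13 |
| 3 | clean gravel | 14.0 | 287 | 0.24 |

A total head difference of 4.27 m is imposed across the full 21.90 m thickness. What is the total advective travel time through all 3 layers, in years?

1.43

With flow normal to the layers, continuity requires the same specific discharge q through every layer.
Σ(b_i/K_i) = 2.93/14.8 + 4.97/0.0102 + 14.0/287 = 487.5 d.
q = Δh / Σ(b_i/K_i) = 4.27 / 487.5 = 0.008759 m/day.
In each layer the seepage velocity is v_i = q/n_i, so the layer transit time is t_i = b_i·n_i / q:
  layer 1 (weathered basalt): t_1 = 2.93 × 0.19 / 0.008759 = 63.56 d
  layer 2 (silt): t_2 = 4.97 × 0.13 / 0.008759 = 73.76 d
  layer 3 (clean gravel): t_3 = 14.0 × 0.24 / 0.008759 = 383.6 d
Total t = Σ t_i = 520.9 days = 1.426 years.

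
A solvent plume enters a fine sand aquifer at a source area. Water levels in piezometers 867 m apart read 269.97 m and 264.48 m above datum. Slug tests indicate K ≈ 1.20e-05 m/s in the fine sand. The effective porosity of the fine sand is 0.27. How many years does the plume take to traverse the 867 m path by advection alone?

97.6

Convert K: 1.20e-05 m/s × 86400 = 1.037 m/day.
Hydraulic gradient i = (269.97 − 264.48) / 867 = 5.49 / 867 = 0.006332.
Darcy flux q = K · i = 1.037 × 0.006332 = 0.006565 m/day.
Seepage velocity v = q / n_e = 0.006565 / 0.27 = 0.02432 m/day.
Travel time t = L / v = 867 / 0.02432 = 35656 days = 97.62 years.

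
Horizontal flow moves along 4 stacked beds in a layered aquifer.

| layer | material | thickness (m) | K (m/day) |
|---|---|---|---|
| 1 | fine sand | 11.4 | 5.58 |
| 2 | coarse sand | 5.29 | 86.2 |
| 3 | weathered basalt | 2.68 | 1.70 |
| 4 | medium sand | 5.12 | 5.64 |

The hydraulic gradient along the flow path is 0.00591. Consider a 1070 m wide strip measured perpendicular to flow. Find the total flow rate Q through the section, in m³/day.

3500

Flow is parallel to layering, so each bed carries its own Darcy discharge and the transmissivities add.
Σ(K_i·b_i) = 5.58×11.4 + 86.2×5.29 + 1.70×2.68 + 5.64×5.12 = 553.0 m²/day.
Hydraulic gradient i = 0.00591.
Q = Σ(K_i·b_i) · W · i = 553.0 × 1070 × 0.005910 = 3497 m³/day.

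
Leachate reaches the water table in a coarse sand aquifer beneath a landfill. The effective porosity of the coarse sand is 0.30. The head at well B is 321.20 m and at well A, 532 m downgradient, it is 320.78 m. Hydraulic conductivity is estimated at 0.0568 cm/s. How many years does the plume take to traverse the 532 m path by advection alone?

Convert K: 0.0568 cm/s × 864 = 49.08 m/day.
Hydraulic gradient i = (321.20 − 320.78) / 532 = 0.42 / 532 = 0.0007895.
Darcy flux q = K · i = 49.08 × 0.0007895 = 0.03874 m/day.
Seepage velocity v = q / n_e = 0.03874 / 0.30 = 0.1291 m/day.
Travel time t = L / v = 532 / 0.1291 = 4119 days = 11.28 years.

11.3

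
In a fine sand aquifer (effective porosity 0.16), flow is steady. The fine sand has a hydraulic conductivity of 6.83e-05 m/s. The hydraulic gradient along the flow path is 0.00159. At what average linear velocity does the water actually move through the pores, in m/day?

Convert K: 6.83e-05 m/s × 86400 = 5.901 m/day.
Hydraulic gradient i = 0.00159.
Darcy flux q = K · i = 5.901 × 0.001590 = 0.009383 m/day.
Seepage velocity v = q / n_e = 0.009383 / 0.16 = 0.05864 m/day.

0.0586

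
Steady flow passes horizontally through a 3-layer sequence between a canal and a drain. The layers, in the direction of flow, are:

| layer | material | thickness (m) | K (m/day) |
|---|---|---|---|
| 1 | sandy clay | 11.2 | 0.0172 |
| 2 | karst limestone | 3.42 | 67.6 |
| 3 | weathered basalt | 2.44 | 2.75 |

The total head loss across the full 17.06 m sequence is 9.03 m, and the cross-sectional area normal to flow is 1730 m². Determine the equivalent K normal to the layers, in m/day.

Flow is perpendicular to layering, so the layers act in series and the equivalent K is the thickness-weighted harmonic mean.
Total thickness L = 11.2 + 3.42 + 2.44 = 17.06 m.
Σ(b_i/K_i) = 11.2/0.0172 + 3.42/67.6 + 2.44/2.75 = 652.1 d.
K_eq = L / Σ(b_i/K_i) = 17.06 / 652.1 = 0.02616 m/day.

0.0262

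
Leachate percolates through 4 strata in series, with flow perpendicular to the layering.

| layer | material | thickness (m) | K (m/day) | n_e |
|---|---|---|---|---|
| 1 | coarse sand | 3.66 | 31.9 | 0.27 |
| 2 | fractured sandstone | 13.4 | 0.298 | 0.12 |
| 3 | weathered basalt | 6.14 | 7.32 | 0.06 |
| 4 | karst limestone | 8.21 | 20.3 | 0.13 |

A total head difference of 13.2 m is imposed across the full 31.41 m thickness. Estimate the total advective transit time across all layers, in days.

With flow normal to the layers, continuity requires the same specific discharge q through every layer.
Σ(b_i/K_i) = 3.66/31.9 + 13.4/0.298 + 6.14/7.32 + 8.21/20.3 = 46.32 d.
q = Δh / Σ(b_i/K_i) = 13.2 / 46.32 = 0.2849 m/day.
In each layer the seepage velocity is v_i = q/n_i, so the layer transit time is t_i = b_i·n_i / q:
  layer 1 (coarse sand): t_1 = 3.66 × 0.27 / 0.2849 = 3.468 d
  layer 2 (fractured sandstone): t_2 = 13.4 × 0.12 / 0.2849 = 5.643 d
  layer 3 (weathered basalt): t_3 = 6.14 × 0.06 / 0.2849 = 1.293 d
  layer 4 (karst limestone): t_4 = 8.21 × 0.13 / 0.2849 = 3.746 d
Total t = Σ t_i = 14.15 days.

14.1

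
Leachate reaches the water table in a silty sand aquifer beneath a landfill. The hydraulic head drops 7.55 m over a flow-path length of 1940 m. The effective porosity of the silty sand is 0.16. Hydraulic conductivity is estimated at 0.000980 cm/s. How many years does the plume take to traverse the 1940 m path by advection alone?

258

Convert K: 0.000980 cm/s × 864 = 0.8467 m/day.
Hydraulic gradient i = Δh / L = 7.55 / 1940 = 0.003892.
Darcy flux q = K · i = 0.8467 × 0.003892 = 0.003295 m/day.
Seepage velocity v = q / n_e = 0.003295 / 0.16 = 0.02060 m/day.
Travel time t = L / v = 1940 / 0.02060 = 94197 days = 257.9 years.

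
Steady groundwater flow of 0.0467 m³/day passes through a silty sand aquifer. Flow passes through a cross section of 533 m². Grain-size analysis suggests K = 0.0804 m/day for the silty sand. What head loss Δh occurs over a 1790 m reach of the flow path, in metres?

1.95

From Q = K·A·i, i = Q / (K·A) = 0.0467 / (0.08040 × 533.0) = 0.001090.
Head loss Δh = i · L = 0.001090 × 1790 = 1.951 m.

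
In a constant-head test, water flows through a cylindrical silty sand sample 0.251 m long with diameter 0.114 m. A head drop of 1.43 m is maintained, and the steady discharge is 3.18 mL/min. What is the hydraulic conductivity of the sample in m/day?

0.0787

Cross-sectional area A = π·(d/2)² = π × (0.114/2)² = 0.01021 m².
Convert discharge: 3.18 mL/min = 5.300e-08 m³/s.
Darcy's law rearranged: K = Q·L / (A·Δh) = 5.300e-08 × 0.251 / (0.01021 × 1.43) = 9.114e-07 m/s = 0.07875 m/day.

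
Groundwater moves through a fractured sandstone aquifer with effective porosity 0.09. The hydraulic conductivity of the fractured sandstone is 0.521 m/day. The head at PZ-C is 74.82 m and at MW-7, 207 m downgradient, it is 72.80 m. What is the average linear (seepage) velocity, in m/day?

0.0565

Hydraulic gradient i = (74.82 − 72.80) / 207 = 2.02 / 207 = 0.009758.
Darcy flux q = K · i = 0.5210 × 0.009758 = 0.005084 m/day.
Seepage velocity v = q / n_e = 0.005084 / 0.09 = 0.05649 m/day.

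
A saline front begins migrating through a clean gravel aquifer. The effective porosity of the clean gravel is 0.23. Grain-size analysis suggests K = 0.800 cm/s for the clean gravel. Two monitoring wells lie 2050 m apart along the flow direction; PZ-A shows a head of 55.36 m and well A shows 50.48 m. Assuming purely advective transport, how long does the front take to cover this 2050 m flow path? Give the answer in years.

0.785

Convert K: 0.800 cm/s × 864 = 691.2 m/day.
Hydraulic gradient i = (55.36 − 50.48) / 2050 = 4.88 / 2050 = 0.002380.
Darcy flux q = K · i = 691.2 × 0.002380 = 1.645 m/day.
Seepage velocity v = q / n_e = 1.645 / 0.23 = 7.154 m/day.
Travel time t = L / v = 2050 / 7.154 = 286.6 days = 0.7846 years.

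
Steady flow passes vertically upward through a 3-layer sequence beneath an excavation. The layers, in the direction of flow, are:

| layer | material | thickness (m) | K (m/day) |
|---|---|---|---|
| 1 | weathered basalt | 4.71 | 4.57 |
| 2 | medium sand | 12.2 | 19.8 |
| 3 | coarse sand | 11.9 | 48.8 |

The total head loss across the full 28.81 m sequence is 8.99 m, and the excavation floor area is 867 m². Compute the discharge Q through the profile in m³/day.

4120

Flow is perpendicular to layering, so the layers act in series and the equivalent K is the thickness-weighted harmonic mean.
Total thickness L = 4.71 + 12.2 + 11.9 = 28.81 m.
Σ(b_i/K_i) = 4.71/4.57 + 12.2/19.8 + 11.9/48.8 = 1.891 d.
K_eq = L / Σ(b_i/K_i) = 28.81 / 1.891 = 15.24 m/day.
Q = K_eq · A · (Δh/L) = 15.24 × 867 × (8.99/28.81) = 4123 m³/day.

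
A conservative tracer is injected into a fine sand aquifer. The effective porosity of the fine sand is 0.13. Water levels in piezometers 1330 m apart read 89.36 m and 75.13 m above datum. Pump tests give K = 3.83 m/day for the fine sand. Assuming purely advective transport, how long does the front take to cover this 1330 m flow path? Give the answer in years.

Hydraulic gradient i = (89.36 − 75.13) / 1330 = 14.23 / 1330 = 0.01070.
Darcy flux q = K · i = 3.830 × 0.01070 = 0.04098 m/day.
Seepage velocity v = q / n_e = 0.04098 / 0.13 = 0.3152 m/day.
Travel time t = L / v = 1330 / 0.3152 = 4219 days = 11.55 years.

11.6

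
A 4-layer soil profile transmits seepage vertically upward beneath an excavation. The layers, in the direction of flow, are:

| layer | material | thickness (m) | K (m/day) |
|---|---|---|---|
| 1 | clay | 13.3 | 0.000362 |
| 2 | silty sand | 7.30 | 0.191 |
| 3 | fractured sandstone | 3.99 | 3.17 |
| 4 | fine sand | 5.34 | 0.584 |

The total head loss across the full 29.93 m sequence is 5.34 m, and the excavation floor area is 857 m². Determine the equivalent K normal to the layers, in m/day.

Flow is perpendicular to layering, so the layers act in series and the equivalent K is the thickness-weighted harmonic mean.
Total thickness L = 13.3 + 7.30 + 3.99 + 5.34 = 29.93 m.
Σ(b_i/K_i) = 13.3/0.000362 + 7.30/0.191 + 3.99/3.17 + 5.34/0.584 = 36789 d.
K_eq = L / Σ(b_i/K_i) = 29.93 / 36789 = 0.0008136 m/day.

0.000814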